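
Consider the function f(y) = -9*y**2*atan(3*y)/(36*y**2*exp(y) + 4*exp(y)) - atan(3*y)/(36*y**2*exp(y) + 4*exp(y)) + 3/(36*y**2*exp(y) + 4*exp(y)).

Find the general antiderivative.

Recognize the product-rule pattern: f = u'v + uv' with u = atan(3*y)/4, v = exp(-y), so integration by parts undoes it.
Check: d/dy[exp(-y)*atan(3*y)/4] = (-9*y**2*atan(3*y) - atan(3*y) + 3)/(36*y**2*exp(y) + 4*exp(y)), which equals f(y).

F(y) = exp(-y)*atan(3*y)/4 + C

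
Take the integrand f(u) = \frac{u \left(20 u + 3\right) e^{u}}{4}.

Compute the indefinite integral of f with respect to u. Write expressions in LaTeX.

f has the shape v'r + vr' for v = 5 u^{2} - \frac{37 u}{4} + \frac{37}{4} and r = e^{u} — it is the derivative of the product v*r.
Check: d/du[\frac{\left(20 u^{2} - 37 u + 37\right) e^{u}}{4}] = 5 u^{2} e^{u} + \frac{3 u e^{u}}{4}, which equals f(u).

F(u) = \frac{\left(20 u^{2} - 37 u + 37\right) e^{u}}{4} + C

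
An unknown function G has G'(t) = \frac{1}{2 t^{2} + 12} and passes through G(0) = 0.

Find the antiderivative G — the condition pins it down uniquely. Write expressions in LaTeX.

G(t) = \frac{\sqrt{6} \operatorname{atan}{\left(\frac{\sqrt{6} t}{6} \right)}}{12}

A first test for any G(t): its t-derivative must equal the given G'(t).
A general antiderivative is \frac{\sqrt{6} \operatorname{atan}{\left(\frac{\sqrt{6} t}{6} \right)}}{12} + C.
The condition gives C = 0 - (0) = 0.
So G(t) = \frac{\sqrt{6} \operatorname{atan}{\left(\frac{\sqrt{6} t}{6} \right)}}{12}.
Check: d/dt[\frac{\sqrt{6} \operatorname{atan}{\left(\frac{\sqrt{6} t}{6} \right)}}{12}] = \frac{1}{2 t^{2} + 12} = G'(t).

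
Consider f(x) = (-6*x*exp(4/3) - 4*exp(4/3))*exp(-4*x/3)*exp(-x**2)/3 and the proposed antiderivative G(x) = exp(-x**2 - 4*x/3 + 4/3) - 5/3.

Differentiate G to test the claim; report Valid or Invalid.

d/dx[G] = (-6*x - 4)*exp(4/3)*exp(-4*x/3)*exp(-x**2)/3
This equals f(x) exactly, so the claim holds.

Valid - the claim checks out under differentiation.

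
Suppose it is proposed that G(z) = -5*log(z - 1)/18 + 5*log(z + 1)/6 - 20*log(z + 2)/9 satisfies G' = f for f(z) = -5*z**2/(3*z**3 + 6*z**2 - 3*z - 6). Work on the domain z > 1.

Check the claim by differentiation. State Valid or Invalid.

d/dz[G] = -5*z**2/(3*z**3 + 6*z**2 - 3*z - 6)
This equals f(z) exactly, so the claim holds.

Valid - the claim checks out under differentiation.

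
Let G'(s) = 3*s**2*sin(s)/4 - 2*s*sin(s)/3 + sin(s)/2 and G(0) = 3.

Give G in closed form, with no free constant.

Integrate term by term and add the pieces.
A general antiderivative is -3*s**2*cos(s)/4 + 3*s*sin(s)/2 + 2*s*cos(s)/3 - 2*sin(s)/3 + cos(s) + C.
The condition gives C = 3 - (1) = 2.
So G(s) = -(9*s**2*cos(s) - 18*s*sin(s) - 8*s*cos(s) + 8*sin(s) - 12*cos(s) - 24)/12.
Check: d/ds[-(9*s**2*cos(s) - 18*s*sin(s) - 8*s*cos(s) + 8*sin(s) - 12*cos(s) - 24)/12] = 3*s**2*sin(s)/4 - 2*s*sin(s)/3 + sin(s)/2 = G'(s).

G(s) = -(9*s**2*cos(s) - 18*s*sin(s) - 8*s*cos(s) + 8*sin(s) - 12*cos(s) - 24)/12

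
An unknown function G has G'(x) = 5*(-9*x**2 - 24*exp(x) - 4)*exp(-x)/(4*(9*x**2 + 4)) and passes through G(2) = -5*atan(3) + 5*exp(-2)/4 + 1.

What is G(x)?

G(x) = -5*atan(3*x/2) + 1 + 5*exp(-x)/4

The proposed G(x) is checked by its d/dx: the result must match the given G'(x).
A general antiderivative is -5*atan(3*x/2) + 5*exp(-x)/4 + C.
The condition gives C = -5*atan(3) + 5*exp(-2)/4 + 1 - (-5*atan(3) + 5*exp(-2)/4) = 1.
So G(x) = -5*atan(3*x/2) + 1 + 5*exp(-x)/4.
Check: d/dx[-5*atan(3*x/2) + 1 + 5*exp(-x)/4] = (-45*x**2 - 120*exp(x) - 20)/(36*x**2*exp(x) + 16*exp(x)), which equals G'(x).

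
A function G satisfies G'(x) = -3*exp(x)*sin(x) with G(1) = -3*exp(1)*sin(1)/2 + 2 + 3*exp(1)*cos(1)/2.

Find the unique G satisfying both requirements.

For G(x) to be correct, d/dx[G] must agree with the stated G'(x) identically.
A general antiderivative is -3*exp(x)*sin(x)/2 + 3*exp(x)*cos(x)/2 + C.
The condition gives C = -3*exp(1)*sin(1)/2 + 2 + 3*exp(1)*cos(1)/2 - (-3*exp(1)*sin(1)/2 + 3*exp(1)*cos(1)/2) = 2.
So G(x) = (-3*exp(x)*sin(x) + 3*exp(x)*cos(x) + 4)/2.
Check: d/dx[(-3*exp(x)*sin(x) + 3*exp(x)*cos(x) + 4)/2] = -3*exp(x)*sin(x) = G'(x).

G(x) = (-3*exp(x)*sin(x) + 3*exp(x)*cos(x) + 4)/2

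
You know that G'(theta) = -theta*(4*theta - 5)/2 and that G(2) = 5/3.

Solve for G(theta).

Any candidate G(theta) must reproduce the stated G'(theta) exactly.
A general antiderivative is -2*theta**3/3 + 5*theta**2/4 + C.
The condition gives C = 5/3 - (-1/3) = 2.
So G(theta) = -2*theta**3/3 + 5*theta**2/4 + 2.
Check: d/dtheta[-2*theta**3/3 + 5*theta**2/4 + 2] = -2*theta**2 + 5*theta/2, which equals G'(theta).

G(theta) = -2*theta**3/3 + 5*theta**2/4 + 2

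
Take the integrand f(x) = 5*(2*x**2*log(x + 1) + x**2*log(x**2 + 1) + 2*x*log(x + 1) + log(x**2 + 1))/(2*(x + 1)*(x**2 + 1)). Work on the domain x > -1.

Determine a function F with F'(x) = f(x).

An antiderivative is F(x) = 5*log(x + 1)*log(x**2 + 1)/2.

Recognize the product-rule pattern: f = u'v + uv' with u = 5*log(x + 1)/2, v = log(x**2 + 1), so integration by parts undoes it.
Check: d/dx[5*log(x + 1)*log(x**2 + 1)/2] = (10*x**2*log(x + 1) + 5*x**2*log(x**2 + 1) + 10*x*log(x + 1) + 5*log(x**2 + 1))/(2*x**3 + 2*x**2 + 2*x + 2), which equals f(x).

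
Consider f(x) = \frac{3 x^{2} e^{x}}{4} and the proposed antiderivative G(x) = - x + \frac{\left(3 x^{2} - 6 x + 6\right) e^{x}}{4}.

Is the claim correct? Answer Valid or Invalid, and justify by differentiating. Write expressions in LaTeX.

Invalid: d/dx[G] - f = -1, which is not 0.

d/dx[G] = \frac{3 x^{2} e^{x}}{4} - 1
d/dx[G] - f(x) = -1 != 0.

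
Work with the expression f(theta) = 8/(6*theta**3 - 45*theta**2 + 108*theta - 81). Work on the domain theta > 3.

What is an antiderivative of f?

Factor the denominator (3*(theta - 3)**2*(2*theta - 3)) and decompose: f = 32/(27*(2*theta - 3)) - 16/(27*(theta - 3)) + 8/(9*(theta - 3)**2); each piece integrates to a log, atan, or power term.
Check: d/dtheta[-8*(2*theta*log(theta - 3) - 2*theta*log(theta - 3/2) - 6*log(theta - 3) + 6*log(theta - 3/2) + 3)/(27*(theta - 3))] = 8/(6*theta**3 - 45*theta**2 + 108*theta - 81) = f(theta).

An antiderivative is F(theta) = -8*(2*theta*log(theta - 3) - 2*theta*log(theta - 3/2) - 6*log(theta - 3) + 6*log(theta - 3/2) + 3)/(27*(theta - 3)).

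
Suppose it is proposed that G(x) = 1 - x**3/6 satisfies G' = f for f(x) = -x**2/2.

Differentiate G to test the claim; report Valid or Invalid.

d/dx[G] = -x**2/2
This equals f(x) exactly, so the claim holds.

Valid. The derivative of G reproduces f.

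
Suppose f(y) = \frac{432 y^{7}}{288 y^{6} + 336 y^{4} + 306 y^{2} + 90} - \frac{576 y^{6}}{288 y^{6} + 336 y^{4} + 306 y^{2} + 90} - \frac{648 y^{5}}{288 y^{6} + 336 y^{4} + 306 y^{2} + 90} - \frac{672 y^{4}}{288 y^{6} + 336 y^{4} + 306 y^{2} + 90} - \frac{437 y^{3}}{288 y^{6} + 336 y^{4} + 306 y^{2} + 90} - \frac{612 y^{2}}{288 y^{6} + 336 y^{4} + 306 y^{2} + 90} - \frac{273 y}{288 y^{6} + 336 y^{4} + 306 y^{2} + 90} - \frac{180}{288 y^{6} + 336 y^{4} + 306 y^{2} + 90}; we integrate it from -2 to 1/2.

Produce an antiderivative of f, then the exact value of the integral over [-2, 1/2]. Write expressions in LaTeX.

Integrate term by term and add the pieces.
F(y) = \frac{3 y^{2}}{4} - 2 y - \frac{2 \log{\left(4 y^{2} + \frac{5}{3} \right)}}{3} - \frac{2 \log{\left(2 y^{4} + \frac{3 y^{2}}{2} + \frac{3}{2} \right)}}{3} is an antiderivative of f.
Check: d/dy[\frac{3 y^{2}}{4} - 2 y - \frac{2 \log{\left(4 y^{2} + \frac{5}{3} \right)}}{3} - \frac{2 \log{\left(2 y^{4} + \frac{3 y^{2}}{2} + \frac{3}{2} \right)}}{3}] = \frac{432 y^{7} - 576 y^{6} - 648 y^{5} - 672 y^{4} - 437 y^{3} - 612 y^{2} - 273 y - 180}{288 y^{6} + 336 y^{4} + 306 y^{2} + 90}, which equals f(y).
F(1/2) = - \frac{13}{16} - \frac{2 \log{\left(\frac{8}{3} \right)}}{3} - \frac{2 \log{\left(2 \right)}}{3}; F(-2) = - \frac{2 \log{\left(\frac{79}{2} \right)}}{3} - \frac{2 \log{\left(\frac{53}{3} \right)}}{3} + 7.
Integral = F(1/2) - F(-2) = - \frac{125}{16} - \frac{2 \log{\left(\frac{8}{3} \right)}}{3} - \frac{2 \log{\left(2 \right)}}{3} + \frac{2 \log{\left(\frac{53}{3} \right)}}{3} + \frac{2 \log{\left(\frac{79}{2} \right)}}{3}.

Antiderivative: F(y) = \frac{3 y^{2}}{4} - 2 y - \frac{2 \log{\left(4 y^{2} + \frac{5}{3} \right)}}{3} - \frac{2 \log{\left(2 y^{4} + \frac{3 y^{2}}{2} + \frac{3}{2} \right)}}{3}; value = - \frac{125}{16} - \frac{2 \log{\left(\frac{8}{3} \right)}}{3} - \frac{2 \log{\left(2 \right)}}{3} + \frac{2 \log{\left(\frac{53}{3} \right)}}{3} + \frac{2 \log{\left(\frac{79}{2} \right)}}{3}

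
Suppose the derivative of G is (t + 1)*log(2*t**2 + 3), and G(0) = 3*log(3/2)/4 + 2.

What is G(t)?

G(t) = (2*t**2*log(2*t**2 + 3) - 2*t**2 + 4*t*log(2*t**2 + 3) - 8*t + 3*log(t**2 + 3/2) + 4*sqrt(6)*atan(sqrt(6)*t/3) + 8)/4

Recover the given G'(t) by differentiating a candidate G(t); any mismatch rules it out.
A general antiderivative is -t**2/2 - 2*t + (t**2/2 + t)*log(2*t**2 + 3) + 3*log(t**2 + 3/2)/4 + sqrt(6)*atan(sqrt(6)*t/3) + C.
The condition gives C = 3*log(3/2)/4 + 2 - (3*log(3/2)/4) = 2.
So G(t) = (2*t**2*log(2*t**2 + 3) - 2*t**2 + 4*t*log(2*t**2 + 3) - 8*t + 3*log(t**2 + 3/2) + 4*sqrt(6)*atan(sqrt(6)*t/3) + 8)/4.
Check: d/dt[(2*t**2*log(2*t**2 + 3) - 2*t**2 + 4*t*log(2*t**2 + 3) - 8*t + 3*log(t**2 + 3/2) + 4*sqrt(6)*atan(sqrt(6)*t/3) + 8)/4] = t*log(2*t**2 + 3) + log(2*t**2 + 3), which equals G'(t).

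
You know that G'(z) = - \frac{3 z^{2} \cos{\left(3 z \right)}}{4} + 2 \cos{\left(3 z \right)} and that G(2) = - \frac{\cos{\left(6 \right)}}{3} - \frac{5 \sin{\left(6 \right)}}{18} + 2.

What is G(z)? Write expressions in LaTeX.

Integrate term by term and add the pieces.
A general antiderivative is - \frac{z^{2} \sin{\left(3 z \right)}}{4} - \frac{z \cos{\left(3 z \right)}}{6} + \frac{13 \sin{\left(3 z \right)}}{18} + C.
The condition gives C = - \frac{\cos{\left(6 \right)}}{3} - \frac{5 \sin{\left(6 \right)}}{18} + 2 - (- \frac{\cos{\left(6 \right)}}{3} - \frac{5 \sin{\left(6 \right)}}{18}) = 2.
So G(z) = - \frac{9 z^{2} \sin{\left(3 z \right)} + 6 z \cos{\left(3 z \right)} - 26 \sin{\left(3 z \right)} - 72}{36}.
Check: d/dz[- \frac{9 z^{2} \sin{\left(3 z \right)} + 6 z \cos{\left(3 z \right)} - 26 \sin{\left(3 z \right)} - 72}{36}] = - \frac{3 z^{2} \cos{\left(3 z \right)}}{4} + 2 \cos{\left(3 z \right)} = G'(z).

G(z) = - \frac{9 z^{2} \sin{\left(3 z \right)} + 6 z \cos{\left(3 z \right)} - 26 \sin{\left(3 z \right)} - 72}{36}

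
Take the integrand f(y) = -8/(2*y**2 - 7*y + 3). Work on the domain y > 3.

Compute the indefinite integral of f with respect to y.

F(y) = -8*log(y - 3)/5 + 8*log(y - 1/2)/5 + C

Factor the denominator ((y - 3)*(2*y - 1)) and decompose: f = 16/(5*(2*y - 1)) - 8/(5*(y - 3)); each piece integrates to a log, atan, or power term.
Check: d/dy[-8*log(y - 3)/5 + 8*log(y - 1/2)/5] = -8/(2*y**2 - 7*y + 3) = f(y).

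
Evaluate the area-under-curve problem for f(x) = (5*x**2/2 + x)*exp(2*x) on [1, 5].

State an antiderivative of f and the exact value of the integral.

Antiderivative: F(x) = (10*x**2 - 6*x + 3)*exp(2*x)/8; value = -7*exp(2)/8 + 223*exp(10)/8

Recognize the product-rule pattern: f = u'v + uv' with u = 5*x**2/4 - 3*x/4 + 3/8, v = exp(2*x), so integration by parts undoes it.
F(x) = (10*x**2 - 6*x + 3)*exp(2*x)/8 is an antiderivative of f.
Check: d/dx[(10*x**2 - 6*x + 3)*exp(2*x)/8] = 5*x**2*exp(2*x)/2 + x*exp(2*x), which equals f(x).
F(5) = 223*exp(10)/8; F(1) = 7*exp(2)/8.
Integral = F(5) - F(1) = -7*exp(2)/8 + 223*exp(10)/8.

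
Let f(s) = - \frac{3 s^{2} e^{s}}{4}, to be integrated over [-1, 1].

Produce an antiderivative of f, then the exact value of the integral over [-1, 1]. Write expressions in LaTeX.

f has the shape u'v + uv' for u = - \frac{3 s^{2}}{4} + \frac{3 s}{2} - \frac{3}{2} and v = e^{s} — it is the derivative of the product u*v.
F(s) = - \frac{3 s^{2} e^{s}}{4} + \frac{3 s e^{s}}{2} - \frac{3 e^{s}}{2} is an antiderivative of f.
Check: d/ds[- \frac{3 s^{2} e^{s}}{4} + \frac{3 s e^{s}}{2} - \frac{3 e^{s}}{2}] = - \frac{3 s^{2} e^{s}}{4} = f(s).
F(1) = - \frac{3 e}{4}; F(-1) = - \frac{15}{4 e}.
Integral = F(1) - F(-1) = - \frac{3 e}{4} + \frac{15}{4 e}.

Antiderivative: F(s) = - \frac{3 s^{2} e^{s}}{4} + \frac{3 s e^{s}}{2} - \frac{3 e^{s}}{2}; value = - \frac{3 e}{4} + \frac{15}{4 e}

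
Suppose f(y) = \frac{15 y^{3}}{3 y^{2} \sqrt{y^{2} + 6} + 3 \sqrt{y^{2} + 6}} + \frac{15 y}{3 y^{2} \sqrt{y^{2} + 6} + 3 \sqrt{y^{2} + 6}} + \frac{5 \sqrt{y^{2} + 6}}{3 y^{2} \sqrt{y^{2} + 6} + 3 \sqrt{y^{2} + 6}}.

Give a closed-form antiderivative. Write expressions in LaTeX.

Integrate term by term and add the pieces.
Check: d/dy[\frac{5 \left(3 \sqrt{y^{2} + 6} + \operatorname{atan}{\left(y \right)}\right)}{3}] = \frac{15 y^{3} + 15 y + 5 \sqrt{y^{2} + 6}}{3 y^{2} \sqrt{y^{2} + 6} + 3 \sqrt{y^{2} + 6}}, which equals f(y).

An antiderivative is F(y) = \frac{5 \left(3 \sqrt{y^{2} + 6} + \operatorname{atan}{\left(y \right)}\right)}{3}.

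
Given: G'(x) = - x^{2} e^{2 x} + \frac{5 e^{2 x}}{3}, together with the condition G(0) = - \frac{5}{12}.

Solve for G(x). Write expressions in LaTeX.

G(x) = - \frac{x^{2} e^{2 x}}{2} + \frac{x e^{2 x}}{2} + \frac{7 e^{2 x}}{12} - 1

Recognize the product-rule pattern: G'(x) = u'v + uv' with u = - \frac{x^{2}}{2} + \frac{x}{2} + \frac{7}{12}, v = e^{2 x}, so integration by parts undoes it.
A general antiderivative is \frac{\left(- 6 x^{2} + 6 x + 7\right) e^{2 x}}{12} + C.
The condition gives C = - \frac{5}{12} - (\frac{7}{12}) = -1.
So G(x) = - \frac{x^{2} e^{2 x}}{2} + \frac{x e^{2 x}}{2} + \frac{7 e^{2 x}}{12} - 1.
Check: d/dx[- \frac{x^{2} e^{2 x}}{2} + \frac{x e^{2 x}}{2} + \frac{7 e^{2 x}}{12} - 1] = - x^{2} e^{2 x} + \frac{5 e^{2 x}}{3} = G'(x).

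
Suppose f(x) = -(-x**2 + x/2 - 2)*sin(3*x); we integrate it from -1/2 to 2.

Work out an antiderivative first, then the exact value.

Antiderivative: F(x) = -x**2*cos(3*x)/3 + 2*x*sin(3*x)/9 + x*cos(3*x)/6 - sin(3*x)/18 - 16*cos(3*x)/27; value = -43*cos(6)/27 - sin(3/2)/6 + 7*sin(6)/18 + 41*cos(3/2)/54

Differentiate the proposed F(x) back; it has to land on f(x) exactly.
F(x) = -x**2*cos(3*x)/3 + 2*x*sin(3*x)/9 + x*cos(3*x)/6 - sin(3*x)/18 - 16*cos(3*x)/27 is an antiderivative of f.
Check: d/dx[-x**2*cos(3*x)/3 + 2*x*sin(3*x)/9 + x*cos(3*x)/6 - sin(3*x)/18 - 16*cos(3*x)/27] = x**2*sin(3*x) - x*sin(3*x)/2 + 2*sin(3*x), which equals f(x).
F(2) = -43*cos(6)/27 + 7*sin(6)/18; F(-1/2) = -41*cos(3/2)/54 + sin(3/2)/6.
Integral = F(2) - F(-1/2) = -43*cos(6)/27 - sin(3/2)/6 + 7*sin(6)/18 + 41*cos(3/2)/54.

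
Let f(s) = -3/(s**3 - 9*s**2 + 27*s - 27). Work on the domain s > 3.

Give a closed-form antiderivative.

An antiderivative is F(s) = 3/(2*s**2 - 12*s + 18).

Differentiate the proposed F(s) back; it has to land on f(s) exactly.
Check: d/ds[3/(2*s**2 - 12*s + 18)] = -3/(s**3 - 9*s**2 + 27*s - 27) = f(s).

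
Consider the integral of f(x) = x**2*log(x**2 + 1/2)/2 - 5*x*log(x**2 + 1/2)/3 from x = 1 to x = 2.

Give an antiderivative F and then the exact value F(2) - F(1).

The integrand splits into summands that can be handled one at a time.
F(x) = -x**3/9 + 5*x**2/6 + x/6 + (x**3/6 - 5*x**2/6)*log(x**2 + 1/2) - 5*log(x**2 + 1/2)/12 - sqrt(2)*atan(sqrt(2)*x)/12 is an antiderivative of f.
Check: d/dx[-x**3/9 + 5*x**2/6 + x/6 + (x**3/6 - 5*x**2/6)*log(x**2 + 1/2) - 5*log(x**2 + 1/2)/12 - sqrt(2)*atan(sqrt(2)*x)/12] = x**2*log(x**2 + 1/2)/2 - 5*x*log(x**2 + 1/2)/3 = f(x).
F(2) = -29*log(9/2)/12 - sqrt(2)*atan(2*sqrt(2))/12 + 25/9; F(1) = -13*log(3/2)/12 - sqrt(2)*atan(sqrt(2))/12 + 8/9.
Integral = F(2) - F(1) = -29*log(9/2)/12 - sqrt(2)*atan(2*sqrt(2))/12 + sqrt(2)*atan(sqrt(2))/12 + 13*log(3/2)/12 + 17/9.

Antiderivative: F(x) = -x**3/9 + 5*x**2/6 + x/6 + (x**3/6 - 5*x**2/6)*log(x**2 + 1/2) - 5*log(x**2 + 1/2)/12 - sqrt(2)*atan(sqrt(2)*x)/12; value = -29*log(9/2)/12 - sqrt(2)*atan(2*sqrt(2))/12 + sqrt(2)*atan(sqrt(2))/12 + 13*log(3/2)/12 + 17/9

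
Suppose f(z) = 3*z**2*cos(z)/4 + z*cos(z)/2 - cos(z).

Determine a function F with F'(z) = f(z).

An antiderivative is F(z) = (3*z**2*sin(z) + 2*z*sin(z) + 6*z*cos(z) - 10*sin(z) + 2*cos(z))/4.

The integrand splits into summands that can be handled one at a time.
Check: d/dz[(3*z**2*sin(z) + 2*z*sin(z) + 6*z*cos(z) - 10*sin(z) + 2*cos(z))/4] = 3*z**2*cos(z)/4 + z*cos(z)/2 - cos(z) = f(z).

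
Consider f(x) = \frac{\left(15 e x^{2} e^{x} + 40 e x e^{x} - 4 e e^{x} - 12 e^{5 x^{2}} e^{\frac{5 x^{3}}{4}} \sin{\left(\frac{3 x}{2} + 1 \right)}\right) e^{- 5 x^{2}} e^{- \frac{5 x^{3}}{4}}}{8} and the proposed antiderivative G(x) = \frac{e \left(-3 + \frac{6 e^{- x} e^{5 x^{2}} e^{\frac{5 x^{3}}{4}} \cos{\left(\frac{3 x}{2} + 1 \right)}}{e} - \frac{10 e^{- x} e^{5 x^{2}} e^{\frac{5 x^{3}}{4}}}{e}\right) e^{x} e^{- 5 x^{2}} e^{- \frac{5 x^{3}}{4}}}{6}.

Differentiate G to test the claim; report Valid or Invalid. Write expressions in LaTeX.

Valid - differentiating G returns exactly f.

d/dx[G] = \frac{\left(15 e x^{2} e^{x} + 40 e x e^{x} - 4 e e^{x} - 12 e^{5 x^{2}} e^{\frac{5 x^{3}}{4}} \sin{\left(\frac{3 x}{2} + 1 \right)}\right) e^{- 5 x^{2}} e^{- \frac{5 x^{3}}{4}}}{8}
This equals f(x) exactly, so the claim holds.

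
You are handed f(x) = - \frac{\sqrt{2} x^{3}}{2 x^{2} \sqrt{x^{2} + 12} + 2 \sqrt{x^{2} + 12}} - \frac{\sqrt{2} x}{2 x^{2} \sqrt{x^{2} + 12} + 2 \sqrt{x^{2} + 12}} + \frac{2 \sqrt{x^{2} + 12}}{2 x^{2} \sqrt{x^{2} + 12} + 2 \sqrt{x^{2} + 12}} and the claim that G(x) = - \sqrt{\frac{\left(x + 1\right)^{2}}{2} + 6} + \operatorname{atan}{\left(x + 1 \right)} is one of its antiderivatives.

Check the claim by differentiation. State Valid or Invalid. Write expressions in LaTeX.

d/dx[G] = \frac{- \sqrt{2} x^{3} - 3 \sqrt{2} x^{2} - 4 \sqrt{2} x + 2 \sqrt{x^{2} + 2 x + 13} - 2 \sqrt{2}}{2 x^{2} \sqrt{x^{2} + 2 x + 13} + 4 x \sqrt{x^{2} + 2 x + 13} + 4 \sqrt{x^{2} + 2 x + 13}}
d/dx[G] - f(x) = \frac{- \sqrt{2} x^{5} \sqrt{x^{2} + 12} + \sqrt{2} x^{5} \sqrt{x^{2} + 2 x + 13} - 3 \sqrt{2} x^{4} \sqrt{x^{2} + 12} + 2 \sqrt{2} x^{4} \sqrt{x^{2} + 2 x + 13} - 5 \sqrt{2} x^{3} \sqrt{x^{2} + 12} + 3 \sqrt{2} x^{3} \sqrt{x^{2} + 2 x + 13} - 5 \sqrt{2} x^{2} \sqrt{x^{2} + 12} + 2 \sqrt{2} x^{2} \sqrt{x^{2} + 2 x + 13} - 4 x \sqrt{x^{2} + 12} \sqrt{x^{2} + 2 x + 13} - 4 \sqrt{2} x \sqrt{x^{2} + 12} + 2 \sqrt{2} x \sqrt{x^{2} + 2 x + 13} - 2 \sqrt{x^{2} + 12} \sqrt{x^{2} + 2 x + 13} - 2 \sqrt{2} \sqrt{x^{2} + 12}}{2 x^{4} \sqrt{x^{2} + 12} \sqrt{x^{2} + 2 x + 13} + 4 x^{3} \sqrt{x^{2} + 12} \sqrt{x^{2} + 2 x + 13} + 6 x^{2} \sqrt{x^{2} + 12} \sqrt{x^{2} + 2 x + 13} + 4 x \sqrt{x^{2} + 12} \sqrt{x^{2} + 2 x + 13} + 4 \sqrt{x^{2} + 12} \sqrt{x^{2} + 2 x + 13}} != 0.

Invalid: d/dx[G] - f = \frac{- \sqrt{2} x^{5} \sqrt{x^{2} + 12} + \sqrt{2} x^{5} \sqrt{x^{2} + 2 x + 13} - 3 \sqrt{2} x^{4} \sqrt{x^{2} + 12} + 2 \sqrt{2} x^{4} \sqrt{x^{2} + 2 x + 13} - 5 \sqrt{2} x^{3} \sqrt{x^{2} + 12} + 3 \sqrt{2} x^{3} \sqrt{x^{2} + 2 x + 13} - 5 \sqrt{2} x^{2} \sqrt{x^{2} + 12} + 2 \sqrt{2} x^{2} \sqrt{x^{2} + 2 x + 13} - 4 x \sqrt{x^{2} + 12} \sqrt{x^{2} + 2 x + 13} - 4 \sqrt{2} x \sqrt{x^{2} + 12} + 2 \sqrt{2} x \sqrt{x^{2} + 2 x + 13} - 2 \sqrt{x^{2} + 12} \sqrt{x^{2} + 2 x + 13} - 2 \sqrt{2} \sqrt{x^{2} + 12}}{2 x^{4} \sqrt{x^{2} + 12} \sqrt{x^{2} + 2 x + 13} + 4 x^{3} \sqrt{x^{2} + 12} \sqrt{x^{2} + 2 x + 13} + 6 x^{2} \sqrt{x^{2} + 12} \sqrt{x^{2} + 2 x + 13} + 4 x \sqrt{x^{2} + 12} \sqrt{x^{2} + 2 x + 13} + 4 \sqrt{x^{2} + 12} \sqrt{x^{2} + 2 x + 13}}, which is not 0.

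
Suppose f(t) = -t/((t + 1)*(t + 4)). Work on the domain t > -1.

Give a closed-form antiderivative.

An antiderivative is F(t) = log(t + 1)/3 - 4*log(t + 4)/3.

The denominator factors as (t + 1)*(t + 4); partial fractions split f into directly integrable pieces: -4/(3*(t + 4)) + 1/(3*(t + 1)).
Check: d/dt[log(t + 1)/3 - 4*log(t + 4)/3] = -t/(t**2 + 5*t + 4), which equals f(t).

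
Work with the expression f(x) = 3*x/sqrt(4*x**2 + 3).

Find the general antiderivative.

The substitution u = 4*x**2 + 3 works: f is exactly (dF/du)*(du/dx) for that inner function.
Check: d/dx[3*sqrt(4*x**2 + 3)/4] = 3*x/sqrt(4*x**2 + 3) = f(x).

F(x) = 3*sqrt(4*x**2 + 3)/4 + C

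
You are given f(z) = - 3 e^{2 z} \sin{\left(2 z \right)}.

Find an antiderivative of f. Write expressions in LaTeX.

An antiderivative F(z) passes only if d/dz[F] lands on f(z) exactly.
Check: d/dz[- \frac{3 e^{2 z} \sin{\left(2 z \right)}}{4} + \frac{3 e^{2 z} \cos{\left(2 z \right)}}{4}] = - 3 e^{2 z} \sin{\left(2 z \right)} = f(z).

An antiderivative is F(z) = - \frac{3 e^{2 z} \sin{\left(2 z \right)}}{4} + \frac{3 e^{2 z} \cos{\left(2 z \right)}}{4}.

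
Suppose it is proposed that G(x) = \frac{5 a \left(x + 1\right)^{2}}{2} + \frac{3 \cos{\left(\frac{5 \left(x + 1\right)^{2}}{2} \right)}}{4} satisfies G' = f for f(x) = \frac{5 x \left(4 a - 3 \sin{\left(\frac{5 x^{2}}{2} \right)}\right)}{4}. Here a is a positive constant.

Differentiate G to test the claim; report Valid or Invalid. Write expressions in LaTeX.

Invalid: d/dx[G] - f = 5 a + \frac{15 x \sin{\left(\frac{5 x^{2}}{2} \right)}}{4} - \frac{15 x \sin{\left(\frac{5 x^{2}}{2} + 5 x + \frac{5}{2} \right)}}{4} - \frac{15 \sin{\left(\frac{5 x^{2}}{2} + 5 x + \frac{5}{2} \right)}}{4}, which is not 0.

d/dx[G] = 5 a x + 5 a - \frac{15 x \sin{\left(\frac{5 x^{2}}{2} + 5 x + \frac{5}{2} \right)}}{4} - \frac{15 \sin{\left(\frac{5 x^{2}}{2} + 5 x + \frac{5}{2} \right)}}{4}
d/dx[G] - f(x) = 5 a + \frac{15 x \sin{\left(\frac{5 x^{2}}{2} \right)}}{4} - \frac{15 x \sin{\left(\frac{5 x^{2}}{2} + 5 x + \frac{5}{2} \right)}}{4} - \frac{15 \sin{\left(\frac{5 x^{2}}{2} + 5 x + \frac{5}{2} \right)}}{4} != 0.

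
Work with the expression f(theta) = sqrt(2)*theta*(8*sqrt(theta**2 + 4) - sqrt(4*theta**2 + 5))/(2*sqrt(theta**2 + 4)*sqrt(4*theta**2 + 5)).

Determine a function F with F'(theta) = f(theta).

Whatever form F(theta) takes, F'(theta) = f(theta) is non-negotiable.
Check: d/dtheta[sqrt(2)*(-sqrt(theta**2 + 4) + 2*sqrt(4*theta**2 + 5))/2] = (8*sqrt(2)*theta*sqrt(theta**2 + 4) - sqrt(2)*theta*sqrt(4*theta**2 + 5))/(2*sqrt(theta**2 + 4)*sqrt(4*theta**2 + 5)), which equals f(theta).

An antiderivative is F(theta) = sqrt(2)*(-sqrt(theta**2 + 4) + 2*sqrt(4*theta**2 + 5))/2.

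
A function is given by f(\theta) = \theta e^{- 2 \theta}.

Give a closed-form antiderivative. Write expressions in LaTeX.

An antiderivative is F(\theta) = \frac{\left(- 2 \theta - 1\right) e^{- 2 \theta}}{4}.

Recognize the product-rule pattern: f = u'v + uv' with u = - \frac{\theta}{2} - \frac{1}{4}, v = e^{- 2 \theta}, so integration by parts undoes it.
Check: d/d\theta[\frac{\left(- 2 \theta - 1\right) e^{- 2 \theta}}{4}] = \theta e^{- 2 \theta} = f(\theta).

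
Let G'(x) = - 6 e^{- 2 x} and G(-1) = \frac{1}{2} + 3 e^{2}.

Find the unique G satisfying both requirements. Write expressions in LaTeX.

A candidate passes only if d/dx[G] lands on the given G'(x) exactly.
A general antiderivative is 3 e^{- 2 x} + C.
The condition gives C = \frac{1}{2} + 3 e^{2} - (3 e^{2}) = \frac{1}{2}.
So G(x) = \frac{\left(e^{2 x} + 6\right) e^{- 2 x}}{2}.
Check: d/dx[\frac{\left(e^{2 x} + 6\right) e^{- 2 x}}{2}] = - 6 e^{- 2 x} = G'(x).

G(x) = \frac{\left(e^{2 x} + 6\right) e^{- 2 x}}{2}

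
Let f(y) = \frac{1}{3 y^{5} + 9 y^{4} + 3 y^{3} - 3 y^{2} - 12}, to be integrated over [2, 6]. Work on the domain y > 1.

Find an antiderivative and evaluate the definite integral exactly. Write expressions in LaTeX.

Antiderivative: F(y) = \frac{50 \left(y + 2\right) \log{\left(y - 1 \right)} - 68 \left(y + 2\right) \log{\left(y + 2 \right)} + 9 \left(y + 2\right) \log{\left(y^{2} + 1 \right)} - 126 \left(y + 2\right) \operatorname{atan}{\left(y \right)} + 60}{2700 \left(y + 2\right)}; value = - \frac{7 \operatorname{atan}{\left(6 \right)}}{150} - \frac{17 \log{\left(8 \right)}}{675} - \frac{1}{360} + \frac{\log{\left(37 \right)}}{300} + \frac{41 \log{\left(5 \right)}}{2700} + \frac{17 \log{\left(4 \right)}}{675} + \frac{7 \operatorname{atan}{\left(2 \right)}}{150}

The denominator factors as 3 \left(y - 1\right) \left(y + 2\right)^{2} \left(y^{2} + 1\right); partial fractions split f into directly integrable pieces: \frac{y - 7}{150 \left(y^{2} + 1\right)} - \frac{17}{675 \left(y + 2\right)} - \frac{1}{45 \left(y + 2\right)^{2}} + \frac{1}{54 \left(y - 1\right)}.
F(y) = \frac{50 \left(y + 2\right) \log{\left(y - 1 \right)} - 68 \left(y + 2\right) \log{\left(y + 2 \right)} + 9 \left(y + 2\right) \log{\left(y^{2} + 1 \right)} - 126 \left(y + 2\right) \operatorname{atan}{\left(y \right)} + 60}{2700 \left(y + 2\right)} is an antiderivative of f.
Check: d/dy[\frac{50 \left(y + 2\right) \log{\left(y - 1 \right)} - 68 \left(y + 2\right) \log{\left(y + 2 \right)} + 9 \left(y + 2\right) \log{\left(y^{2} + 1 \right)} - 126 \left(y + 2\right) \operatorname{atan}{\left(y \right)} + 60}{2700 \left(y + 2\right)}] = \frac{1}{3 y^{5} + 9 y^{4} + 3 y^{3} - 3 y^{2} - 12} = f(y).
F(6) = - \frac{7 \operatorname{atan}{\left(6 \right)}}{150} - \frac{17 \log{\left(8 \right)}}{675} + \frac{1}{360} + \frac{\log{\left(37 \right)}}{300} + \frac{\log{\left(5 \right)}}{54}; F(2) = - \frac{7 \operatorname{atan}{\left(2 \right)}}{150} - \frac{17 \log{\left(4 \right)}}{675} + \frac{\log{\left(5 \right)}}{300} + \frac{1}{180}.
Integral = F(6) - F(2) = - \frac{7 \operatorname{atan}{\left(6 \right)}}{150} - \frac{17 \log{\left(8 \right)}}{675} - \frac{1}{360} + \frac{\log{\left(37 \right)}}{300} + \frac{41 \log{\left(5 \right)}}{2700} + \frac{17 \log{\left(4 \right)}}{675} + \frac{7 \operatorname{atan}{\left(2 \right)}}{150}.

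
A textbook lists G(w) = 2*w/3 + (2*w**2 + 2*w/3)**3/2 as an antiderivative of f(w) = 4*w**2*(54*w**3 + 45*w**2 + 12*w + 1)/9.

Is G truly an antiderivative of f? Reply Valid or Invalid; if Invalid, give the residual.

d/dw[G] = 24*w**5 + 20*w**4 + 16*w**3/3 + 4*w**2/9 + 2/3
d/dw[G] - f(w) = 2/3 != 0.

Invalid: d/dw[G] - f = 2/3, which is not 0.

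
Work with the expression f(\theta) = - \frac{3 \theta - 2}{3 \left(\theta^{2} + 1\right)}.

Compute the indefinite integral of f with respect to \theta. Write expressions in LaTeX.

F(\theta) = \frac{- 3 \log{\left(\theta^{2} + 1 \right)} + 4 \operatorname{atan}{\left(\theta \right)}}{6} + C

For F(\theta) to be correct the identity F'(\theta) - f(\theta) = 0 must hold.
Check: d/d\theta[\frac{- 3 \log{\left(\theta^{2} + 1 \right)} + 4 \operatorname{atan}{\left(\theta \right)}}{6}] = \frac{2 - 3 \theta}{3 \theta^{2} + 3}, which equals f(\theta).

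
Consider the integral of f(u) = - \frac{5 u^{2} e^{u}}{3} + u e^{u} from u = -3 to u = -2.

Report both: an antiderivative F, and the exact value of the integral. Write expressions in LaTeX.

Antiderivative: F(u) = \frac{\left(- 5 u^{2} + 13 u - 13\right) e^{u}}{3}; value = - \frac{59}{3 e^{2}} + \frac{97}{3 e^{3}}

f has the shape v'r + vr' for v = - \frac{5 u^{2}}{3} + \frac{13 u}{3} - \frac{13}{3} and r = e^{u} — it is the derivative of the product v*r.
F(u) = \frac{\left(- 5 u^{2} + 13 u - 13\right) e^{u}}{3} is an antiderivative of f.
Check: d/du[\frac{\left(- 5 u^{2} + 13 u - 13\right) e^{u}}{3}] = - \frac{5 u^{2} e^{u}}{3} + u e^{u} = f(u).
F(-2) = - \frac{59}{3 e^{2}}; F(-3) = - \frac{97}{3 e^{3}}.
Integral = F(-2) - F(-3) = - \frac{59}{3 e^{2}} + \frac{97}{3 e^{3}}.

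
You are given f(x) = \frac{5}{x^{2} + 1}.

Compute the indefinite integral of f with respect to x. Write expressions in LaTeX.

F(x) = 5 \operatorname{atan}{\left(x \right)} + C

Differentiate the proposed F(x) back; it has to land on f(x) exactly.
Check: d/dx[5 \operatorname{atan}{\left(x \right)}] = \frac{5}{x^{2} + 1} = f(x).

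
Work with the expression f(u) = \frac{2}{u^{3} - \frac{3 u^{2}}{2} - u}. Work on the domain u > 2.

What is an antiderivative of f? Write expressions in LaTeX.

An antiderivative is F(u) = - 2 \log{\left(u \right)} + \frac{2 \log{\left(u - 2 \right)}}{5} + \frac{8 \log{\left(u + \frac{1}{2} \right)}}{5}.

Factor the denominator (u \left(u - 2\right) \left(2 u + 1\right)) and decompose: f = \frac{16}{5 \left(2 u + 1\right)} + \frac{2}{5 \left(u - 2\right)} - \frac{2}{u}; each piece integrates to a log, atan, or power term.
Check: d/du[- 2 \log{\left(u \right)} + \frac{2 \log{\left(u - 2 \right)}}{5} + \frac{8 \log{\left(u + \frac{1}{2} \right)}}{5}] = \frac{4}{2 u^{3} - 3 u^{2} - 2 u}, which equals f(u).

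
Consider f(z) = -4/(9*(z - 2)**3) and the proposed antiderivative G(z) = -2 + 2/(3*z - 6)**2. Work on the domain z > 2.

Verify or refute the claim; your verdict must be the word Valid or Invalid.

d/dz[G] = -4/(9*z**3 - 54*z**2 + 108*z - 72)
This equals f(z) exactly, so the claim holds.

Valid - differentiating G returns exactly f.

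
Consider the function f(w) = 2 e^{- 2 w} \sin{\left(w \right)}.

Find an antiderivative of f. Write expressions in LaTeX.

A candidate is checked by its d/dw: the result must match f(w).
Check: d/dw[\frac{2 \left(- 2 \sin{\left(w \right)} - \cos{\left(w \right)}\right) e^{- 2 w}}{5}] = 2 e^{- 2 w} \sin{\left(w \right)} = f(w).

An antiderivative is F(w) = \frac{2 \left(- 2 \sin{\left(w \right)} - \cos{\left(w \right)}\right) e^{- 2 w}}{5}.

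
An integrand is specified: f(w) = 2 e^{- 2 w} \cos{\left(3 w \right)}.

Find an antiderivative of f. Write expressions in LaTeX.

An antiderivative is F(w) = \frac{6 e^{- 2 w} \sin{\left(3 w \right)}}{13} - \frac{4 e^{- 2 w} \cos{\left(3 w \right)}}{13}.

A first test for any F(w): its w-derivative must equal f(w) identically.
Check: d/dw[\frac{6 e^{- 2 w} \sin{\left(3 w \right)}}{13} - \frac{4 e^{- 2 w} \cos{\left(3 w \right)}}{13}] = 2 e^{- 2 w} \cos{\left(3 w \right)} = f(w).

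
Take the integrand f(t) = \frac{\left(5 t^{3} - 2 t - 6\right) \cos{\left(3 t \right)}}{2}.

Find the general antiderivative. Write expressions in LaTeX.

For F(t) to be correct the identity F'(t) - f(t) = 0 must hold.
Check: d/dt[\frac{5 t^{3} \sin{\left(3 t \right)}}{6} + \frac{5 t^{2} \cos{\left(3 t \right)}}{6} - \frac{8 t \sin{\left(3 t \right)}}{9} - \sin{\left(3 t \right)} - \frac{8 \cos{\left(3 t \right)}}{27}] = \frac{5 t^{3} \cos{\left(3 t \right)}}{2} - t \cos{\left(3 t \right)} - 3 \cos{\left(3 t \right)}, which equals f(t).

F(t) = \frac{5 t^{3} \sin{\left(3 t \right)}}{6} + \frac{5 t^{2} \cos{\left(3 t \right)}}{6} - \frac{8 t \sin{\left(3 t \right)}}{9} - \sin{\left(3 t \right)} - \frac{8 \cos{\left(3 t \right)}}{27} + C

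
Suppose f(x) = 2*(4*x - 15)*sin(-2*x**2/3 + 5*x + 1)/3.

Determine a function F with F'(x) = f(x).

An antiderivative is F(x) = 2*cos(-2*x**2/3 + 5*x + 1).

f matches the chain-rule pattern g'(h)*h' with inner function h(x) = -2*x**2/3 + 5*x + 1; substituting u = h(x) collapses the integral.
Check: d/dx[2*cos(-2*x**2/3 + 5*x + 1)] = 8*x*sin(-2*x**2/3 + 5*x + 1)/3 - 10*sin(-2*x**2/3 + 5*x + 1), which equals f(x).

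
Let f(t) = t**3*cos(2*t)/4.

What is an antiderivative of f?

An antiderivative is F(t) = t**3*sin(2*t)/8 + 3*t**2*cos(2*t)/16 - 3*t*sin(2*t)/16 - 3*cos(2*t)/32.

A candidate is checked by its d/dt: the result must match f(t).
Check: d/dt[t**3*sin(2*t)/8 + 3*t**2*cos(2*t)/16 - 3*t*sin(2*t)/16 - 3*cos(2*t)/32] = t**3*cos(2*t)/4 = f(t).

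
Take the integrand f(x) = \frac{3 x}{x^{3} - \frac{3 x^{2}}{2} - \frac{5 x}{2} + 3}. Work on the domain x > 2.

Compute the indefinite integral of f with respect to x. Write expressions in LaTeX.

F(x) = \frac{12 \log{\left(x - 2 \right)}}{7} - \frac{6 \log{\left(x - 1 \right)}}{5} - \frac{18 \log{\left(x + \frac{3}{2} \right)}}{35} + C

Factor the denominator (\left(x - 2\right) \left(x - 1\right) \left(2 x + 3\right)) and decompose: f = - \frac{36}{35 \left(2 x + 3\right)} - \frac{6}{5 \left(x - 1\right)} + \frac{12}{7 \left(x - 2\right)}; each piece integrates to a log, atan, or power term.
Check: d/dx[\frac{12 \log{\left(x - 2 \right)}}{7} - \frac{6 \log{\left(x - 1 \right)}}{5} - \frac{18 \log{\left(x + \frac{3}{2} \right)}}{35}] = \frac{6 x}{2 x^{3} - 3 x^{2} - 5 x + 6}, which equals f(x).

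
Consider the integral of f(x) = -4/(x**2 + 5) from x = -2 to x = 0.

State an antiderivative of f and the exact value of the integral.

A first test for any F(x): its x-derivative must equal f(x) identically.
F(x) = -4*sqrt(5)*atan(sqrt(5)*x/5)/5 is an antiderivative of f.
Check: d/dx[-4*sqrt(5)*atan(sqrt(5)*x/5)/5] = -4/(x**2 + 5) = f(x).
F(0) = 0; F(-2) = 4*sqrt(5)*atan(2*sqrt(5)/5)/5.
Integral = F(0) - F(-2) = -4*sqrt(5)*atan(2*sqrt(5)/5)/5.

Antiderivative: F(x) = -4*sqrt(5)*atan(sqrt(5)*x/5)/5; value = -4*sqrt(5)*atan(2*sqrt(5)/5)/5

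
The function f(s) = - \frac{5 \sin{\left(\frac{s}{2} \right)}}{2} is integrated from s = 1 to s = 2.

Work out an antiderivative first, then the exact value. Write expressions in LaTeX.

Recover f(s) by differentiating a candidate F(s); any mismatch rules it out.
F(s) = 5 \cos{\left(\frac{s}{2} \right)} is an antiderivative of f.
Check: d/ds[5 \cos{\left(\frac{s}{2} \right)}] = - \frac{5 \sin{\left(\frac{s}{2} \right)}}{2} = f(s).
F(2) = 5 \cos{\left(1 \right)}; F(1) = 5 \cos{\left(\frac{1}{2} \right)}.
Integral = F(2) - F(1) = - 5 \cos{\left(\frac{1}{2} \right)} + 5 \cos{\left(1 \right)}.

Antiderivative: F(s) = 5 \cos{\left(\frac{s}{2} \right)}; value = - 5 \cos{\left(\frac{1}{2} \right)} + 5 \cos{\left(1 \right)}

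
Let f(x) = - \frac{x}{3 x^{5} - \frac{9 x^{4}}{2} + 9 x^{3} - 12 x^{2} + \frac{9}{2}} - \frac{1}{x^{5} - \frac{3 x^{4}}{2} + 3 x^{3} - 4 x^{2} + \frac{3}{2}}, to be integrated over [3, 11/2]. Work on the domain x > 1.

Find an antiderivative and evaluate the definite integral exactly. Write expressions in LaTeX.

Antiderivative: F(x) = \frac{286 x \log{\left(x - 1 \right)} - 160 x \log{\left(x + \frac{1}{2} \right)} - 63 x \log{\left(x^{2} + 3 \right)} - 18 \sqrt{3} x \operatorname{atan}{\left(\frac{\sqrt{3} x}{3} \right)} - 286 \log{\left(x - 1 \right)} + 160 \log{\left(x + \frac{1}{2} \right)} + 63 \log{\left(x^{2} + 3 \right)} + 18 \sqrt{3} \operatorname{atan}{\left(\frac{\sqrt{3} x}{3} \right)} + 312}{1404 x - 1404}; value = - \frac{40 \log{\left(6 \right)}}{351} - \frac{7 \log{\left(\frac{133}{4} \right)}}{156} - \frac{11 \log{\left(2 \right)}}{54} - \frac{5}{81} - \frac{\sqrt{3} \operatorname{atan}{\left(\frac{11 \sqrt{3}}{6} \right)}}{78} + \frac{\sqrt{3} \pi}{234} + \frac{7 \log{\left(12 \right)}}{156} + \frac{40 \log{\left(\frac{7}{2} \right)}}{351} + \frac{11 \log{\left(\frac{9}{2} \right)}}{54}

Factor the denominator (3 \left(x - 1\right)^{2} \left(2 x + 1\right) \left(x^{2} + 3\right)) and decompose: f = - \frac{7 x + 3}{78 \left(x^{2} + 3\right)} - \frac{80}{351 \left(2 x + 1\right)} + \frac{11}{54 \left(x - 1\right)} - \frac{2}{9 \left(x - 1\right)^{2}}; each piece integrates to a log, atan, or power term.
F(x) = \frac{286 x \log{\left(x - 1 \right)} - 160 x \log{\left(x + \frac{1}{2} \right)} - 63 x \log{\left(x^{2} + 3 \right)} - 18 \sqrt{3} x \operatorname{atan}{\left(\frac{\sqrt{3} x}{3} \right)} - 286 \log{\left(x - 1 \right)} + 160 \log{\left(x + \frac{1}{2} \right)} + 63 \log{\left(x^{2} + 3 \right)} + 18 \sqrt{3} \operatorname{atan}{\left(\frac{\sqrt{3} x}{3} \right)} + 312}{1404 x - 1404} is an antiderivative of f.
Check: d/dx[\frac{286 x \log{\left(x - 1 \right)} - 160 x \log{\left(x + \frac{1}{2} \right)} - 63 x \log{\left(x^{2} + 3 \right)} - 18 \sqrt{3} x \operatorname{atan}{\left(\frac{\sqrt{3} x}{3} \right)} - 286 \log{\left(x - 1 \right)} + 160 \log{\left(x + \frac{1}{2} \right)} + 63 \log{\left(x^{2} + 3 \right)} + 18 \sqrt{3} \operatorname{atan}{\left(\frac{\sqrt{3} x}{3} \right)} + 312}{1404 x - 1404}] = \frac{- 2 x - 6}{6 x^{5} - 9 x^{4} + 18 x^{3} - 24 x^{2} + 9}, which equals f(x).
F(11/2) = - \frac{40 \log{\left(6 \right)}}{351} - \frac{7 \log{\left(\frac{133}{4} \right)}}{156} - \frac{\sqrt{3} \operatorname{atan}{\left(\frac{11 \sqrt{3}}{6} \right)}}{78} + \frac{4}{81} + \frac{11 \log{\left(\frac{9}{2} \right)}}{54}; F(3) = - \frac{40 \log{\left(\frac{7}{2} \right)}}{351} - \frac{7 \log{\left(12 \right)}}{156} - \frac{\sqrt{3} \pi}{234} + \frac{1}{9} + \frac{11 \log{\left(2 \right)}}{54}.
Integral = F(11/2) - F(3) = - \frac{40 \log{\left(6 \right)}}{351} - \frac{7 \log{\left(\frac{133}{4} \right)}}{156} - \frac{11 \log{\left(2 \right)}}{54} - \frac{5}{81} - \frac{\sqrt{3} \operatorname{atan}{\left(\frac{11 \sqrt{3}}{6} \right)}}{78} + \frac{\sqrt{3} \pi}{234} + \frac{7 \log{\left(12 \right)}}{156} + \frac{40 \log{\left(\frac{7}{2} \right)}}{351} + \frac{11 \log{\left(\frac{9}{2} \right)}}{54}.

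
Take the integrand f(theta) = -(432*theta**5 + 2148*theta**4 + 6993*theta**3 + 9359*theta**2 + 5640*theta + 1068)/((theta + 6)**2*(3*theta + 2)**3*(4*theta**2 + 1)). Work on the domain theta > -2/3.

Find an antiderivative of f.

For F(theta) to be correct the identity F'(theta) - f(theta) = 0 must hold.
Check: d/dtheta[-2*atan(2*theta) - 1/(18*theta**2 + 24*theta + 8) + 3/(theta + 6)] = (-432*theta**5 - 2148*theta**4 - 6993*theta**3 - 9359*theta**2 - 5640*theta - 1068)/(108*theta**7 + 1512*theta**6 + 6651*theta**5 + 9914*theta**4 + 7224*theta**3 + 3536*theta**2 + 1392*theta + 288), which equals f(theta).

An antiderivative is F(theta) = -2*atan(2*theta) - 1/(18*theta**2 + 24*theta + 8) + 3/(theta + 6).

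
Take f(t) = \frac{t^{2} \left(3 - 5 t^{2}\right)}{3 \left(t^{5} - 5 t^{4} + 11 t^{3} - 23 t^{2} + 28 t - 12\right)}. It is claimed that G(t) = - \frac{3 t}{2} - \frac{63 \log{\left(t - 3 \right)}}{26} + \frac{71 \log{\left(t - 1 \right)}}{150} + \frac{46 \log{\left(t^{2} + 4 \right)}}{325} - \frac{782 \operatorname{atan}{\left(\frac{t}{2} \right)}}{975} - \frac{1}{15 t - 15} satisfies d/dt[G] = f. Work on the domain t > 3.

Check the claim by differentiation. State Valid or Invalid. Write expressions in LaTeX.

d/dt[G] = \frac{- 9 t^{5} + 35 t^{4} - 99 t^{3} + 213 t^{2} - 252 t + 108}{6 t^{5} - 30 t^{4} + 66 t^{3} - 138 t^{2} + 168 t - 72}
d/dt[G] - f(t) = - \frac{3}{2} != 0.

Invalid: d/dt[G] - f = - \frac{3}{2}, which is not 0.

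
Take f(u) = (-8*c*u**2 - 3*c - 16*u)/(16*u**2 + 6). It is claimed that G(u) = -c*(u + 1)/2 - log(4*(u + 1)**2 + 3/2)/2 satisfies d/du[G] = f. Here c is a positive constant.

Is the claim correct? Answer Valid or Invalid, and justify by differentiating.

Invalid: d/du[G] - f = (64*u**2 + 64*u - 24)/(64*u**4 + 128*u**3 + 112*u**2 + 48*u + 33), which is not 0.

d/du[G] = (-8*c*u**2 - 16*c*u - 11*c - 16*u - 16)/(16*u**2 + 32*u + 22)
d/du[G] - f(u) = (64*u**2 + 64*u - 24)/(64*u**4 + 128*u**3 + 112*u**2 + 48*u + 33) != 0.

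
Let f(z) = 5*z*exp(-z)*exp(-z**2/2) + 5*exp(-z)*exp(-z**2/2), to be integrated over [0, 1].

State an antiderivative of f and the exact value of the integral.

f matches the chain-rule pattern g'(h)*h' with inner function h(z) = -z**2/2 - z; substituting u = h(z) collapses the integral.
F(z) = -5*exp(-z)*exp(-z**2/2) is an antiderivative of f.
Check: d/dz[-5*exp(-z)*exp(-z**2/2)] = (5*z + 5)*exp(-z)*exp(-z**2/2), which equals f(z).
F(1) = -5*exp(-3/2); F(0) = -5.
Integral = F(1) - F(0) = 5 - 5*exp(-3/2).

Antiderivative: F(z) = -5*exp(-z)*exp(-z**2/2); value = 5 - 5*exp(-3/2)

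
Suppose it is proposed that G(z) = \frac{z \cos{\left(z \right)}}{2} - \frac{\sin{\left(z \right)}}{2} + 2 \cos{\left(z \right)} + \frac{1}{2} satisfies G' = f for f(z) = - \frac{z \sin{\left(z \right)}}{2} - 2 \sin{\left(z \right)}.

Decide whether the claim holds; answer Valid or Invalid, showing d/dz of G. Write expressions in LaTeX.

Valid: G'(z) = f(z).

d/dz[G] = - \frac{z \sin{\left(z \right)}}{2} - 2 \sin{\left(z \right)}
This equals f(z) exactly, so the claim holds.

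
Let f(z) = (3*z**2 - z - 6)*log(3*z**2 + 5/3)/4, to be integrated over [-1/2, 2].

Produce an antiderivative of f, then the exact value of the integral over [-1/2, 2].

Antiderivative: F(z) = z**3*log(3*z**2 + 5/3)/4 - z**3/6 - z**2*log(3*z**2 + 5/3)/8 + z**2/8 - 3*z*log(3*z**2 + 5/3)/2 + 59*z/18 - 5*log(z**2 + 5/9)/72 - 59*sqrt(5)*atan(3*sqrt(5)*z/5)/54; value = -3*log(41/3)/2 - 59*sqrt(5)*atan(6*sqrt(5)/5)/54 - 59*sqrt(5)*atan(3*sqrt(5)/10)/54 - 11*log(29/12)/16 - 5*log(41/9)/72 + 5*log(29/36)/72 + 2105/288

Check any antiderivative F(z) by computing F'(z) and comparing it with f(z).
F(z) = z**3*log(3*z**2 + 5/3)/4 - z**3/6 - z**2*log(3*z**2 + 5/3)/8 + z**2/8 - 3*z*log(3*z**2 + 5/3)/2 + 59*z/18 - 5*log(z**2 + 5/9)/72 - 59*sqrt(5)*atan(3*sqrt(5)*z/5)/54 is an antiderivative of f.
Check: d/dz[z**3*log(3*z**2 + 5/3)/4 - z**3/6 - z**2*log(3*z**2 + 5/3)/8 + z**2/8 - 3*z*log(3*z**2 + 5/3)/2 + 59*z/18 - 5*log(z**2 + 5/9)/72 - 59*sqrt(5)*atan(3*sqrt(5)*z/5)/54] = 3*z**2*log(3*z**2 + 5/3)/4 - z*log(3*z**2 + 5/3)/4 - 3*log(3*z**2 + 5/3)/2, which equals f(z).
F(2) = -3*log(41/3)/2 - 59*sqrt(5)*atan(6*sqrt(5)/5)/54 - 5*log(41/9)/72 + 103/18; F(-1/2) = -457/288 - 5*log(29/36)/72 + 11*log(29/12)/16 + 59*sqrt(5)*atan(3*sqrt(5)/10)/54.
Integral = F(2) - F(-1/2) = -3*log(41/3)/2 - 59*sqrt(5)*atan(6*sqrt(5)/5)/54 - 59*sqrt(5)*atan(3*sqrt(5)/10)/54 - 11*log(29/12)/16 - 5*log(41/9)/72 + 5*log(29/36)/72 + 2105/288.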